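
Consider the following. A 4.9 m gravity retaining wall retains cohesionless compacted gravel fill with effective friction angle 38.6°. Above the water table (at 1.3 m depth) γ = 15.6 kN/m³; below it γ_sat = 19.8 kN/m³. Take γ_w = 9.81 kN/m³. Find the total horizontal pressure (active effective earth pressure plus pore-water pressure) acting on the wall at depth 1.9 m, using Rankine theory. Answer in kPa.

K_a = (1 − sin φ)/(1 + sin φ) = 0.2316.
γ' = 19.8 − 9.81 = 9.990 kN/m³.
Effective vertical stress at 1.9 m: σ'_v = 15.6×1.3 + 9.990×0.600 = 26.27 kPa.
σ'_h = K_a σ'_v = 0.2316 × 26.27 = 6.086 kPa; u = γ_w × 0.600 = 5.886 kPa.
Total σ_h = 6.086 + 5.886 = 11.97 kPa.

12.0 kPa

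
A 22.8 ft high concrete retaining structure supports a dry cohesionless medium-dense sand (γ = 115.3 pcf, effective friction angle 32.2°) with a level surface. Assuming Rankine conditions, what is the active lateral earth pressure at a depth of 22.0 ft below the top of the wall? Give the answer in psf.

773 psf

K_a = (1 − sin φ)/(1 + sin φ) = 0.3047.
σ_h = K_a γ z = 0.3047 × 115.3 × 22.0 = 773.0 psf.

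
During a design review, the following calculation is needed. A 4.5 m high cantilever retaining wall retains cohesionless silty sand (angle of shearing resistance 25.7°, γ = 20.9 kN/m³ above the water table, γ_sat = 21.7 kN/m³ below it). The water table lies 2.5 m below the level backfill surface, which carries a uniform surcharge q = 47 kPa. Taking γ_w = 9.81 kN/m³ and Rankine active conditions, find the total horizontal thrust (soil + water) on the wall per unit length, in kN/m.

180 kN/m

K_a = tan²(45° − φ/2) = 0.3950.
γ' = 21.7 − 9.81 = 11.89 kN/m³. h₂ = H − d_w = 2.0 m.
σ'_h: at surface K_a·q = 18.57; at WT K_a(q+γd_w) = 39.21; at base K_a(q+γd_w+γ'h₂) = 48.60 kPa.
P₁ = ½(18.57+39.21)×2.5 = 72.22; P₂ = ½(39.21+48.60)×2.0 = 87.81; P_w = ½γ_w h₂² = 19.62.
Total = 72.22+87.81+19.62 = 179.6 kN/m.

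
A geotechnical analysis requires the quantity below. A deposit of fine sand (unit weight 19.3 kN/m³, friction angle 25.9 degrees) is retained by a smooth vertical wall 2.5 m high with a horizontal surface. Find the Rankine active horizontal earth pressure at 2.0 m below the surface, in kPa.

15.1 kPa

K_a = (1 − sin φ)/(1 + sin φ) = 0.3920.
σ_h = K_a γ z = 0.3920 × 19.3 × 2.0 = 15.13 kPa.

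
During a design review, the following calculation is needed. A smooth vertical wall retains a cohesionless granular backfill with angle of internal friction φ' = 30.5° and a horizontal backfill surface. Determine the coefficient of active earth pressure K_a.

0.327

K_a = tan²(45° − φ/2) = tan²(29.75°) = 0.3267.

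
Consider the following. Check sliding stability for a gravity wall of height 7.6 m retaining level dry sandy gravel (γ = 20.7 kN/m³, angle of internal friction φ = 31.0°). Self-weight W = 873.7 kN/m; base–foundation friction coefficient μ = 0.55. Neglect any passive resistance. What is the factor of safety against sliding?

2.51

K_a = tan²(45° − 31.0°/2) = 0.3201.
P_a = ½K_aγH² = 0.5×0.3201×20.7×7.6² = 191.4 kN/m, acting at H/3 = 2.533 m above the base.
FS_sliding = μW / P_a = 0.55×873.7 / 191.4 = 2.511.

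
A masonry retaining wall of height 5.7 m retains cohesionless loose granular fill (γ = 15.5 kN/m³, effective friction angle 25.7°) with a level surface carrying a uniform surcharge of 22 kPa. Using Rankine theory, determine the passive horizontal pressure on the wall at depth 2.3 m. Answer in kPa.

K_p = (1 + sin φ)/(1 − sin φ) = 2.531.
σ_v = γz + q = 15.5 × 2.3 + 22 = 57.65 kPa.
σ_h = K_p σ_v = 2.531 × 57.65 = 145.9 kPa.

146 kPa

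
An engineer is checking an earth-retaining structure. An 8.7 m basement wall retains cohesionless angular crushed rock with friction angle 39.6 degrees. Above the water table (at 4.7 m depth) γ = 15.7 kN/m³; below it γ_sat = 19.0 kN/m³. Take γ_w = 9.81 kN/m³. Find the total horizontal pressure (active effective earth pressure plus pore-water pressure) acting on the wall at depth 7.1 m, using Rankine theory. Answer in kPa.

44.8 kPa

K_a = (1 − sin φ)/(1 + sin φ) = 0.2214.
γ' = 19.0 − 9.81 = 9.190 kN/m³.
Effective vertical stress at 7.1 m: σ'_v = 15.7×4.7 + 9.190×2.40 = 95.85 kPa.
σ'_h = K_a σ'_v = 0.2214 × 95.85 = 21.22 kPa; u = γ_w × 2.40 = 23.54 kPa.
Total σ_h = 21.22 + 23.54 = 44.77 kPa.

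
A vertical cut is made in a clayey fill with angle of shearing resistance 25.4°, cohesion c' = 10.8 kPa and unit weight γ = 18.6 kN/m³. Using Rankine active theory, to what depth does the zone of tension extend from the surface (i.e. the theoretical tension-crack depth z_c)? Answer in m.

K_a = tan²(45° − 25.4°/2) = 0.3996; √K_a = 0.6322.
The active pressure is zero where K_a γ z = 2c√K_a, so z_c = 2c/(γ√K_a) = 2×10.8/(18.6×0.6322) = 1.837 m.

1.84 m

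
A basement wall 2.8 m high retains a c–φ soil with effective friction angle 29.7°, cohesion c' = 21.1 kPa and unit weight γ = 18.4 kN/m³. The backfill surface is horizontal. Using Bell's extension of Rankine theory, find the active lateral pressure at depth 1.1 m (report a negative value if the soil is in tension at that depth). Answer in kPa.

K_a = (1 − sin φ)/(1 + sin φ) = 0.3374.
σ_a = K_a γ z − 2c√K_a = 0.3374×18.4×1.1 − 2×21.1×0.5808 = -17.68 kPa.

-17.7 kPa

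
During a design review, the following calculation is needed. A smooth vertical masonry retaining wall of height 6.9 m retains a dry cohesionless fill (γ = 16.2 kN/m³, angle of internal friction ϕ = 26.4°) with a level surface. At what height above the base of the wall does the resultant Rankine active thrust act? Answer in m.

2.30 m

K_a = 0.3844.
The pressure distribution is triangular, so the resultant acts at H/3 above the base = 6.9/3 = 2.300 m.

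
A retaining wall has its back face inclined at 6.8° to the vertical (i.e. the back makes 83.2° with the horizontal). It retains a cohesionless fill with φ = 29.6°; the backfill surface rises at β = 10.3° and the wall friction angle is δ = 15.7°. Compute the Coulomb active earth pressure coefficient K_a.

0.412

K_a = sin²(α+φ) / [sin²α · sin(α−δ) · (1 + √{sin(φ+δ)sin(φ−β) / (sin(α−δ)sin(α+β))})²].
With α = 83.2°, φ = 29.6°, δ = 15.7°, β = 10.3°: K_a = 0.4120.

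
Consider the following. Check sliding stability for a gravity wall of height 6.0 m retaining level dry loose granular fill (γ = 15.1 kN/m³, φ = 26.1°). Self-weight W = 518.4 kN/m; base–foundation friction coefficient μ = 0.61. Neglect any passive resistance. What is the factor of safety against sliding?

K_a = tan²(45° − 26.1°/2) = 0.3889.
P_a = ½K_aγH² = 0.5×0.3889×15.1×6.0² = 105.7 kN/m, acting at H/3 = 2.000 m above the base.
FS_sliding = μW / P_a = 0.61×518.4 / 105.7 = 2.991.

2.99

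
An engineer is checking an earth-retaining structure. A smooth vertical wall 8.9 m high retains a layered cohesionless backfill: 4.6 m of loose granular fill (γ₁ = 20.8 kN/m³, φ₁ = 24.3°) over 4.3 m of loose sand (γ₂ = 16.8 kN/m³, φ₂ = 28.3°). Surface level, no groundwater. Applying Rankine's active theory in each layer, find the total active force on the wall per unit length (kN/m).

294 kN/m

K_a1 = tan²(45°−24.3°/2) = 0.4169; K_a2 = tan²(45°−28.3°/2) = 0.3568.
Layer 1: σ at base = K_a1 γ₁ h₁ = 39.89 kPa; P₁ = ½×39.89×4.6 = 91.75.
Layer 2: σ_v at top = γ₁h₁ = 95.68; σ_h top = K_a2×95.68 = 34.14; σ_h base = K_a2×(95.68+16.8×4.3) = 59.91.
P₂ = ½(34.14+59.91)×4.3 = 202.2. Total P_a = 91.75+202.2 = 293.9 kN/m.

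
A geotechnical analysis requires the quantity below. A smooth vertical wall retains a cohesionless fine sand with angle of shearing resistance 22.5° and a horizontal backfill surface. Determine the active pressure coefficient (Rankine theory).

0.446

K_a = (1 − sin φ)/(1 + sin φ) = (1 − sin 22.5°)/(1 + sin 22.5°) = 0.4465.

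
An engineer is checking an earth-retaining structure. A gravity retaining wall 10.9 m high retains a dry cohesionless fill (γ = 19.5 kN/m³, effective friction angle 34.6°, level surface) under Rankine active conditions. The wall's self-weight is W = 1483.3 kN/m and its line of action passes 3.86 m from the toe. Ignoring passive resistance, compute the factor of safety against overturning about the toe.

4.94

K_a = tan²(45° − 34.6°/2) = 0.2756.
P_a = ½K_aγH² = 0.5×0.2756×19.5×10.9² = 319.3 kN/m, acting at H/3 = 3.633 m above the base.
Overturning moment M_o = P_a × H/3 = 319.3 × 3.633 = 1160.
Resisting moment M_r = W × 3.86 = 1483.3 × 3.86 = 5726.
FS_overturning = M_r/M_o = 5726/1160 = 4.935.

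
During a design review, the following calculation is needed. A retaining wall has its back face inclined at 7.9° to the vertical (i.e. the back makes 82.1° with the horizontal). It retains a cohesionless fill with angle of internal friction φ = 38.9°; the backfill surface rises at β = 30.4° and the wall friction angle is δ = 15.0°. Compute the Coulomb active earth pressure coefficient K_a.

K_a = sin²(α+φ) / [sin²α · sin(α−δ) · (1 + √{sin(φ+δ)sin(φ−β) / (sin(α−δ)sin(α+β))})²].
With α = 82.1°, φ = 38.9°, δ = 15.0°, β = 30.4°: K_a = 0.4302.

0.430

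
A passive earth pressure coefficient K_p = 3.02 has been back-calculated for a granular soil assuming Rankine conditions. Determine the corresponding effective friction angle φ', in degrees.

K_p = (1+sin φ)/(1−sin φ) ⇒ sin φ = (K_p − 1)/(K_p + 1) = 0.5025.
φ = arcsin(0.5025) = 30.16°.

30.2°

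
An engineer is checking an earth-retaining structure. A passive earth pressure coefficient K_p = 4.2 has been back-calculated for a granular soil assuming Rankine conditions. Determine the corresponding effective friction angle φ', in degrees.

K_p = (1+sin φ)/(1−sin φ) ⇒ sin φ = (K_p − 1)/(K_p + 1) = 0.6154.
φ = arcsin(0.6154) = 37.98°.

38.0°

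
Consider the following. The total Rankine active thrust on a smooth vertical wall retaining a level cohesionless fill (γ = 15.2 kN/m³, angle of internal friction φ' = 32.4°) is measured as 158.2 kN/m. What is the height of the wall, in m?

8.30 m

K_a = 0.3022. P_a = ½ K_a γ H² ⇒ H = √(2P_a/(K_a γ)).
H = √(2×158.2/(0.3022×15.2)) = 8.299 m.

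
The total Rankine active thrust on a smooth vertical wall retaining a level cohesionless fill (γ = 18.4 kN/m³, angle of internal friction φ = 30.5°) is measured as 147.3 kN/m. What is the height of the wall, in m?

K_a = 0.3267. P_a = ½ K_a γ H² ⇒ H = √(2P_a/(K_a γ)).
H = √(2×147.3/(0.3267×18.4)) = 7.001 m.

7.00 m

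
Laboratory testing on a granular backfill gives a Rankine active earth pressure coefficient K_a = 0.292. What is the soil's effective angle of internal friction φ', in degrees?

33.2°

K_a = tan²(45° − φ/2) ⇒ 45° − φ/2 = arctan(√0.292) = 28.39°.
φ = 2(45° − 28.39°) = 33.23°.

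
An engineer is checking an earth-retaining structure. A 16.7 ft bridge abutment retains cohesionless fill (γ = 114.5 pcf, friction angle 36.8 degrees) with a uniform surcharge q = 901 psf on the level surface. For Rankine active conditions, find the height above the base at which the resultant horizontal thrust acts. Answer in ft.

6.92 ft

K_a = 0.2508.
Triangular part P₁ = ½K_aγH² = 4004 at H/3 = 5.567 ft; rectangular part P₂ = K_a q H = 3773 at H/2 = 8.350 ft.
ȳ = (P₁·5.567 + P₂·8.350)/(P₁+P₂) = 6.917 ft.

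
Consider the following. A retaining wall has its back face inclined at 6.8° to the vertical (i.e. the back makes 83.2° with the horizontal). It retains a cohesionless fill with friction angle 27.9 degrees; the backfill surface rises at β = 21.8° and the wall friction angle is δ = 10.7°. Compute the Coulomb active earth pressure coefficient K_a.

0.575

K_a = sin²(α+φ) / [sin²α · sin(α−δ) · (1 + √{sin(φ+δ)sin(φ−β) / (sin(α−δ)sin(α+β))})²].
With α = 83.2°, φ = 27.9°, δ = 10.7°, β = 21.8°: K_a = 0.5755.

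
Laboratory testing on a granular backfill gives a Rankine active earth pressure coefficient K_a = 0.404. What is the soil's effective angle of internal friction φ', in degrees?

25.1°

K_a = tan²(45° − φ/2) ⇒ 45° − φ/2 = arctan(√0.404) = 32.44°.
φ = 2(45° − 32.44°) = 25.12°.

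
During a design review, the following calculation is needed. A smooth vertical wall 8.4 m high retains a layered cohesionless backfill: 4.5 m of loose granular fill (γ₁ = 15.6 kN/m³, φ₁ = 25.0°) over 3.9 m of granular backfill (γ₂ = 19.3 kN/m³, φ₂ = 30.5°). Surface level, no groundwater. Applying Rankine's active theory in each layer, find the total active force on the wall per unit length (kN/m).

K_a1 = tan²(45°−25.0°/2) = 0.4059; K_a2 = tan²(45°−30.5°/2) = 0.3267.
Layer 1: σ at base = K_a1 γ₁ h₁ = 28.49 kPa; P₁ = ½×28.49×4.5 = 64.11.
Layer 2: σ_v at top = γ₁h₁ = 70.20; σ_h top = K_a2×70.20 = 22.93; σ_h base = K_a2×(70.20+19.3×3.9) = 47.52.
P₂ = ½(22.93+47.52)×3.9 = 137.4. Total P_a = 64.11+137.4 = 201.5 kN/m.

201 kN/m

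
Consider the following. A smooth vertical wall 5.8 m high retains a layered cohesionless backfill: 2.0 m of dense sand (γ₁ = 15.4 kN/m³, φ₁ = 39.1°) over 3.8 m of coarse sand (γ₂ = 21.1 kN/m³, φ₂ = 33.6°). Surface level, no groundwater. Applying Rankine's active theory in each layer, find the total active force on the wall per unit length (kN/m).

K_a1 = tan²(45°−39.1°/2) = 0.2265; K_a2 = tan²(45°−33.6°/2) = 0.2875.
Layer 1: σ at base = K_a1 γ₁ h₁ = 6.976 kPa; P₁ = ½×6.976×2.0 = 6.976.
Layer 2: σ_v at top = γ₁h₁ = 30.80; σ_h top = K_a2×30.80 = 8.855; σ_h base = K_a2×(30.80+21.1×3.8) = 31.91.
P₂ = ½(8.855+31.91)×3.8 = 77.45. Total P_a = 6.976+77.45 = 84.42 kN/m.

84.4 kN/m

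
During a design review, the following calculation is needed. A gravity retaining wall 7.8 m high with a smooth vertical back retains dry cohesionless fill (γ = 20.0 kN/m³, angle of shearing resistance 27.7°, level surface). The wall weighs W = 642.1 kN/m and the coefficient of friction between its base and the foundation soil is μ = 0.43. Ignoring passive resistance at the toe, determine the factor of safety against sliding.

K_a = tan²(45° − 27.7°/2) = 0.3653.
P_a = ½K_aγH² = 0.5×0.3653×20.0×7.8² = 222.3 kN/m, acting at H/3 = 2.600 m above the base.
FS_sliding = μW / P_a = 0.43×642.1 / 222.3 = 1.242.

1.24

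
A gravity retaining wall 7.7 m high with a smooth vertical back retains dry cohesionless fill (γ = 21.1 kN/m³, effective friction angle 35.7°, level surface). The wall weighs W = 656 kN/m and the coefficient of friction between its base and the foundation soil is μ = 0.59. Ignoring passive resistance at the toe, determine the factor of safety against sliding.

K_a = tan²(45° − 35.7°/2) = 0.2630.
P_a = ½K_aγH² = 0.5×0.2630×21.1×7.7² = 164.5 kN/m, acting at H/3 = 2.567 m above the base.
FS_sliding = μW / P_a = 0.59×656 / 164.5 = 2.353.

2.35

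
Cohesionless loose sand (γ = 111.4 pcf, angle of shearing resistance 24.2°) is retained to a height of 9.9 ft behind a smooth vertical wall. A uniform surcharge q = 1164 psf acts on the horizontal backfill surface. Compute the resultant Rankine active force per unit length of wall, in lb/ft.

7110 lb/ft

K_a = tan²(45° − φ/2) = 0.4185.
Soil triangle: ½ K_a γ H² = 0.5×0.4185×111.4×9.9² = 2285 lb/ft.
Surcharge rectangle: K_a q H = 0.4185×1164×9.9 = 4823 lb/ft.
Total = 2285 + 4823 = 7108 lb/ft.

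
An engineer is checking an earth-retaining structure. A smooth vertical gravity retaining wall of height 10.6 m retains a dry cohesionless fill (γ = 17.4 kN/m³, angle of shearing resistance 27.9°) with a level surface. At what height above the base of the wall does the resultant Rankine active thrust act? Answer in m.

K_a = 0.3625.
The pressure distribution is triangular, so the resultant acts at H/3 above the base = 10.6/3 = 3.533 m.

3.53 m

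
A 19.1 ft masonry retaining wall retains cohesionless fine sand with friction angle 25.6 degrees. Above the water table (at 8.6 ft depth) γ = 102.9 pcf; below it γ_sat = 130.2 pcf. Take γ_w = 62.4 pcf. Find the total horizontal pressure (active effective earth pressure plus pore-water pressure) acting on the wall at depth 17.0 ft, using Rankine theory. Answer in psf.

1100 psf

K_a = (1 − sin φ)/(1 + sin φ) = 0.3966.
γ' = 130.2 − 62.4 = 67.80 pcf.
Effective vertical stress at 17.0 ft: σ'_v = 102.9×8.6 + 67.80×8.40 = 1454 psf.
σ'_h = K_a σ'_v = 0.3966 × 1454 = 576.8 psf; u = γ_w × 8.40 = 524.2 psf.
Total σ_h = 576.8 + 524.2 = 1101 psf.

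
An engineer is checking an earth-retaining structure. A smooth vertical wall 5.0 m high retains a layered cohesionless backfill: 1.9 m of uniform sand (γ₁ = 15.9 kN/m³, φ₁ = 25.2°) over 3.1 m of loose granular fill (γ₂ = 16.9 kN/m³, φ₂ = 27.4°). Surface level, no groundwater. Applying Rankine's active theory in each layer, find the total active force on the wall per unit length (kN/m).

76.2 kN/m

K_a1 = tan²(45°−25.2°/2) = 0.4027; K_a2 = tan²(45°−27.4°/2) = 0.3697.
Layer 1: σ at base = K_a1 γ₁ h₁ = 12.17 kPa; P₁ = ½×12.17×1.9 = 11.56.
Layer 2: σ_v at top = γ₁h₁ = 30.21; σ_h top = K_a2×30.21 = 11.17; σ_h base = K_a2×(30.21+16.9×3.1) = 30.54.
P₂ = ½(11.17+30.54)×3.1 = 64.64. Total P_a = 11.56+64.64 = 76.20 kN/m.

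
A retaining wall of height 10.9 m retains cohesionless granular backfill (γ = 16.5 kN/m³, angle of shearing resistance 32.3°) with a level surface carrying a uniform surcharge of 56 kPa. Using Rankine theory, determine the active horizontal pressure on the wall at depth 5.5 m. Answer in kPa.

K_a = (1 − sin φ)/(1 + sin φ) = 0.3035.
σ_v = γz + q = 16.5 × 5.5 + 56 = 146.8 kPa.
σ_h = K_a σ_v = 0.3035 × 146.8 = 44.54 kPa.

44.5 kPa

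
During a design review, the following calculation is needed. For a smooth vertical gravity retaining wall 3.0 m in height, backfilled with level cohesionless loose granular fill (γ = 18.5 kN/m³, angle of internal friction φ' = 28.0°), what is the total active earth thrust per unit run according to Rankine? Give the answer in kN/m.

K_a = tan²(45° − φ/2) = 0.3610.
P_a = ½ K_a γ H² = 0.5 × 0.3610 × 18.5 × 3.0² = 30.06 kN/m.

30.1 kN/m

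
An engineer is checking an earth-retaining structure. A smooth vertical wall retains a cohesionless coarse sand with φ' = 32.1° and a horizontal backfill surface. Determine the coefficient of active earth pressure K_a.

0.306

K_a = tan²(45° − φ/2) = tan²(28.95°) = 0.3060.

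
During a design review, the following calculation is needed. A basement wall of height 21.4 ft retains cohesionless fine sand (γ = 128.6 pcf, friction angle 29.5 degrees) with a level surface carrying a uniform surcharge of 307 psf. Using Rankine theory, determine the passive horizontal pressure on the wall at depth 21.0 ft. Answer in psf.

8840 psf

K_p = (1 + sin φ)/(1 − sin φ) = 2.940.
σ_v = γz + q = 128.6 × 21.0 + 307 = 3008 psf.
σ_h = K_p σ_v = 2.940 × 3008 = 8843 psf.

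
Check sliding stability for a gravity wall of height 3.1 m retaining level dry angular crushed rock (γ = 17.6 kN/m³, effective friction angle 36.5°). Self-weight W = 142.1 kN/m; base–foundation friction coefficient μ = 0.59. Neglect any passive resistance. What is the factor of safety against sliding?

3.90

K_a = tan²(45° − 36.5°/2) = 0.2541.
P_a = ½K_aγH² = 0.5×0.2541×17.6×3.1² = 21.49 kN/m, acting at H/3 = 1.033 m above the base.
FS_sliding = μW / P_a = 0.59×142.1 / 21.49 = 3.902.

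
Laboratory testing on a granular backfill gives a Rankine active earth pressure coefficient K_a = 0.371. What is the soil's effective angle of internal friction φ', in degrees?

K_a = tan²(45° − φ/2) ⇒ 45° − φ/2 = arctan(√0.371) = 31.35°.
φ = 2(45° − 31.35°) = 27.31°.

27.3°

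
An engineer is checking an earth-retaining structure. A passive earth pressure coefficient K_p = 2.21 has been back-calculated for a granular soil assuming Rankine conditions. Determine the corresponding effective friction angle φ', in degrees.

K_p = (1+sin φ)/(1−sin φ) ⇒ sin φ = (K_p − 1)/(K_p + 1) = 0.3769.
φ = arcsin(0.3769) = 22.14°.

22.1°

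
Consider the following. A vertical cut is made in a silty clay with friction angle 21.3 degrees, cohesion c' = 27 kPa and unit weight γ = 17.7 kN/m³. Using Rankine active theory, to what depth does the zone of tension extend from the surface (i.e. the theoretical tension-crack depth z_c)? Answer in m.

K_a = tan²(45° − 21.3°/2) = 0.4671; √K_a = 0.6834.
The active pressure is zero where K_a γ z = 2c√K_a, so z_c = 2c/(γ√K_a) = 2×27/(17.7×0.6834) = 4.464 m.

4.46 m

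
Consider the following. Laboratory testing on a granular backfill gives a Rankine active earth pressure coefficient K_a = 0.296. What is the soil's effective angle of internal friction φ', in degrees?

K_a = tan²(45° − φ/2) ⇒ 45° − φ/2 = arctan(√0.296) = 28.55°.
φ = 2(45° − 28.55°) = 32.90°.

32.9°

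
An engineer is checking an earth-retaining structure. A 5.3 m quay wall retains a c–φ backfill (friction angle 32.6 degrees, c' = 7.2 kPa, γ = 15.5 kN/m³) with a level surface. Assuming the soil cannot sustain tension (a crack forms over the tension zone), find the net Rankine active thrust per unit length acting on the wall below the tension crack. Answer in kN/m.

30.2 kN/m

K_a = 0.2997; √K_a = 0.5475.
Tension-crack depth z_c = 2c/(γ√K_a) = 2×7.2/(15.5×0.5475) = 1.697 m.
σ_a at base = K_a γ H − 2c√K_a = 0.2997×15.5×5.3 − 2×7.2×0.5475 = 16.74 kPa.
P_a = ½ × 16.74 × (H − z_c) = 0.5×16.74×3.603 = 30.16 kN/m.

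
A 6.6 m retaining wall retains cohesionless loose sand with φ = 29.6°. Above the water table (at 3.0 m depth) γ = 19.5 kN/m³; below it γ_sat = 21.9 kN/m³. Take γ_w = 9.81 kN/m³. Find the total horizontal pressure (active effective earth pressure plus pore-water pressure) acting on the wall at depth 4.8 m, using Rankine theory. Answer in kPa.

K_a = (1 − sin φ)/(1 + sin φ) = 0.3387.
γ' = 21.9 − 9.81 = 12.09 kN/m³.
Effective vertical stress at 4.8 m: σ'_v = 19.5×3.0 + 12.09×1.80 = 80.26 kPa.
σ'_h = K_a σ'_v = 0.3387 × 80.26 = 27.19 kPa; u = γ_w × 1.80 = 17.66 kPa.
Total σ_h = 27.19 + 17.66 = 44.85 kPa.

44.8 kPa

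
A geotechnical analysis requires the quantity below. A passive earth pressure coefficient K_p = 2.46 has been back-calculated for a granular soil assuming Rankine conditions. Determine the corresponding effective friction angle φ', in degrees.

25.0°

K_p = (1+sin φ)/(1−sin φ) ⇒ sin φ = (K_p − 1)/(K_p + 1) = 0.4220.
φ = arcsin(0.4220) = 24.96°.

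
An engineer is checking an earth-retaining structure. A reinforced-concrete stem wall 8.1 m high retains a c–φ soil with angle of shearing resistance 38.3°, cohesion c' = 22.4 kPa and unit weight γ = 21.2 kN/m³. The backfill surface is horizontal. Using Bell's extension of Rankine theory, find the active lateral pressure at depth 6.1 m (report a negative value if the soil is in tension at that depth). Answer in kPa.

K_a = (1 − sin φ)/(1 + sin φ) = 0.2347.
σ_a = K_a γ z − 2c√K_a = 0.2347×21.2×6.1 − 2×22.4×0.4845 = 8.651 kPa.

8.65 kPa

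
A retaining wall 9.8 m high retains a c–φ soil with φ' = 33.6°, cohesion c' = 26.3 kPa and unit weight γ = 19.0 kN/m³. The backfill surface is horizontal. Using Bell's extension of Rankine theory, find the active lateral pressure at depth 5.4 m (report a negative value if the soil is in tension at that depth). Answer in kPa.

1.29 kPa

K_a = (1 − sin φ)/(1 + sin φ) = 0.2875.
σ_a = K_a γ z − 2c√K_a = 0.2875×19.0×5.4 − 2×26.3×0.5362 = 1.294 kPa.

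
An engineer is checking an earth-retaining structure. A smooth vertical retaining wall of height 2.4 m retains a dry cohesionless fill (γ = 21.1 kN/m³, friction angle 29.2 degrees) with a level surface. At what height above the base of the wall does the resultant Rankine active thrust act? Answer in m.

K_a = 0.3442.
The pressure distribution is triangular, so the resultant acts at H/3 above the base = 2.4/3 = 0.8000 m.

0.800 m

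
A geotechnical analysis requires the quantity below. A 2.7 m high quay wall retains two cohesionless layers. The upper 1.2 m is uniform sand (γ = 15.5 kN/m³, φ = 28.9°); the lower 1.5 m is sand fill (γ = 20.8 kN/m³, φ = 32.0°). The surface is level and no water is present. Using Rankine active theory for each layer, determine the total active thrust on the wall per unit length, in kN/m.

K_a1 = tan²(45°−28.9°/2) = 0.3484; K_a2 = tan²(45°−32.0°/2) = 0.3073.
Layer 1: σ at base = K_a1 γ₁ h₁ = 6.480 kPa; P₁ = ½×6.480×1.2 = 3.888.
Layer 2: σ_v at top = γ₁h₁ = 18.60; σ_h top = K_a2×18.60 = 5.715; σ_h base = K_a2×(18.60+20.8×1.5) = 15.30.
P₂ = ½(5.715+15.30)×1.5 = 15.76. Total P_a = 3.888+15.76 = 19.65 kN/m.

19.7 kN/m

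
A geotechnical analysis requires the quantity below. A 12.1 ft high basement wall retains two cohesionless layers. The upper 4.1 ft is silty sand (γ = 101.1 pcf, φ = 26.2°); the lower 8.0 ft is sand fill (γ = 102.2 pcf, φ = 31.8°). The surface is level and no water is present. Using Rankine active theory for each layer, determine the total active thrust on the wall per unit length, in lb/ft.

2370 lb/ft

K_a1 = tan²(45°−26.2°/2) = 0.3874; K_a2 = tan²(45°−31.8°/2) = 0.3098.
Layer 1: σ at base = K_a1 γ₁ h₁ = 160.6 psf; P₁ = ½×160.6×4.1 = 329.2.
Layer 2: σ_v at top = γ₁h₁ = 414.5; σ_h top = K_a2×414.5 = 128.4; σ_h base = K_a2×(414.5+102.2×8.0) = 381.7.
P₂ = ½(128.4+381.7)×8.0 = 2040. Total P_a = 329.2+2040 = 2370 lb/ft.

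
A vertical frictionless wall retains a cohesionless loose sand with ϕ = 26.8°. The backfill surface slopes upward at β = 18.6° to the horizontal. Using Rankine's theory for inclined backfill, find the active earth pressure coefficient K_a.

0.471

K_a = cos β · (cos β − √(cos²β − cos²φ)) / (cos β + √(cos²β − cos²φ)).
cos β = 0.9478, cos φ = 0.8926, √(cos²β − cos²φ) = 0.3187.
K_a = 0.9478 × (0.9478 − 0.3187)/(0.9478 + 0.3187) = 0.4708.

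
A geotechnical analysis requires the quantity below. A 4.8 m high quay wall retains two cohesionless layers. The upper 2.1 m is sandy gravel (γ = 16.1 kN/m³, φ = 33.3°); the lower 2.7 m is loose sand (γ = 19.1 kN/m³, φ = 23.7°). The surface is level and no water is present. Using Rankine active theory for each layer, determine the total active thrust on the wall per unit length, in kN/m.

79.0 kN/m

K_a1 = tan²(45°−33.3°/2) = 0.2911; K_a2 = tan²(45°−23.7°/2) = 0.4266.
Layer 1: σ at base = K_a1 γ₁ h₁ = 9.843 kPa; P₁ = ½×9.843×2.1 = 10.34.
Layer 2: σ_v at top = γ₁h₁ = 33.81; σ_h top = K_a2×33.81 = 14.42; σ_h base = K_a2×(33.81+19.1×2.7) = 36.42.
P₂ = ½(14.42+36.42)×2.7 = 68.64. Total P_a = 10.34+68.64 = 78.98 kN/m.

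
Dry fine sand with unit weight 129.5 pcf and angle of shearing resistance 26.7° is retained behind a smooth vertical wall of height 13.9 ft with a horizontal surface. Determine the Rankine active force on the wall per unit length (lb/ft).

K_a = tan²(45° − φ/2) = 0.3800.
P_a = ½ K_a γ H² = 0.5 × 0.3800 × 129.5 × 13.9² = 4753 lb/ft.

4750 lb/ft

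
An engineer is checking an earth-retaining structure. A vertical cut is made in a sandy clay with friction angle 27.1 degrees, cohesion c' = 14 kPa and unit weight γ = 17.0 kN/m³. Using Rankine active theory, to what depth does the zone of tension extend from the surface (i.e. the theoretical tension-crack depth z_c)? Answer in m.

K_a = tan²(45° − 27.1°/2) = 0.3741; √K_a = 0.6116.
The active pressure is zero where K_a γ z = 2c√K_a, so z_c = 2c/(γ√K_a) = 2×14/(17.0×0.6116) = 2.693 m.

2.69 m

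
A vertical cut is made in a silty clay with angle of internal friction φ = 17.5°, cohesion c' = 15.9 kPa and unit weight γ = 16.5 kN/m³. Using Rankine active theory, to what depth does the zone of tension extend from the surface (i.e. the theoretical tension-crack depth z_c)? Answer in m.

K_a = tan²(45° − 17.5°/2) = 0.5376; √K_a = 0.7332.
The active pressure is zero where K_a γ z = 2c√K_a, so z_c = 2c/(γ√K_a) = 2×15.9/(16.5×0.7332) = 2.628 m.

2.63 m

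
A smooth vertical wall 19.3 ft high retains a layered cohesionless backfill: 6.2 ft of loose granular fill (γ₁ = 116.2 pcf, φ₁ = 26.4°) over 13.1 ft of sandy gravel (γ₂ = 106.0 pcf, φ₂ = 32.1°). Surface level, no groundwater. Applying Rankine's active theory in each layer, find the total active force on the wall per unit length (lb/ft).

6530 lb/ft

K_a1 = tan²(45°−26.4°/2) = 0.3844; K_a2 = tan²(45°−32.1°/2) = 0.3060.
Layer 1: σ at base = K_a1 γ₁ h₁ = 277.0 psf; P₁ = ½×277.0×6.2 = 858.6.
Layer 2: σ_v at top = γ₁h₁ = 720.4; σ_h top = K_a2×720.4 = 220.5; σ_h base = K_a2×(720.4+106.0×13.1) = 645.4.
P₂ = ½(220.5+645.4)×13.1 = 5671. Total P_a = 858.6+5671 = 6530 lb/ft.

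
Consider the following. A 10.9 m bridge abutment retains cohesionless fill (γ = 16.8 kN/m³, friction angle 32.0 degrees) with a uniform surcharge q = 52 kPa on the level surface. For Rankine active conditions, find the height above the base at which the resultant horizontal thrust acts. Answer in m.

4.29 m

K_a = 0.3073.
Triangular part P₁ = ½K_aγH² = 306.6 at H/3 = 3.633 m; rectangular part P₂ = K_a q H = 174.2 at H/2 = 5.450 m.
ȳ = (P₁·3.633 + P₂·5.450)/(P₁+P₂) = 4.291 m.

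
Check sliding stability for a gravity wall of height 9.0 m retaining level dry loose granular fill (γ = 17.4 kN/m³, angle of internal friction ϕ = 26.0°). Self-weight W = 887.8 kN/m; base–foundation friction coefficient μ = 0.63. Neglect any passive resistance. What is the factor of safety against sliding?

2.03

K_a = tan²(45° − 26.0°/2) = 0.3905.
P_a = ½K_aγH² = 0.5×0.3905×17.4×9.0² = 275.2 kN/m, acting at H/3 = 3.000 m above the base.
FS_sliding = μW / P_a = 0.63×887.8 / 275.2 = 2.033.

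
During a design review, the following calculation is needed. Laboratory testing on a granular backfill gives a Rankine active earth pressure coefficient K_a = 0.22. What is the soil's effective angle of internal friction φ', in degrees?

39.7°

K_a = tan²(45° − φ/2) ⇒ 45° − φ/2 = arctan(√0.22) = 25.13°.
φ = 2(45° − 25.13°) = 39.74°.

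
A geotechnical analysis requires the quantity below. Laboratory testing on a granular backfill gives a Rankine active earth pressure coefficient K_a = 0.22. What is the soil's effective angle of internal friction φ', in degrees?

39.7°

K_a = tan²(45° − φ/2) ⇒ 45° − φ/2 = arctan(√0.22) = 25.13°.
φ = 2(45° − 25.13°) = 39.74°.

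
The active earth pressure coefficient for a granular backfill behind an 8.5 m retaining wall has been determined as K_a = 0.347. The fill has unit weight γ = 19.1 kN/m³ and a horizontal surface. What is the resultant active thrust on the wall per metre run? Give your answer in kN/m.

P = ½ K_a γ H² = 0.5 × 0.347 × 19.1 × 8.5² = 239.4 kN/m.

239 kN/m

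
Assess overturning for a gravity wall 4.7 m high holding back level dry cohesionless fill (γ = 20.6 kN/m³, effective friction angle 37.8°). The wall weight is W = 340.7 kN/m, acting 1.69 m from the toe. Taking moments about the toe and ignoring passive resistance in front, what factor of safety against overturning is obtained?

K_a = tan²(45° − 37.8°/2) = 0.2400.
P_a = ½K_aγH² = 0.5×0.2400×20.6×4.7² = 54.61 kN/m, acting at H/3 = 1.567 m above the base.
Overturning moment M_o = P_a × H/3 = 54.61 × 1.567 = 85.55.
Resisting moment M_r = W × 1.69 = 340.7 × 1.69 = 575.8.
FS_overturning = M_r/M_o = 575.8/85.55 = 6.730.

6.73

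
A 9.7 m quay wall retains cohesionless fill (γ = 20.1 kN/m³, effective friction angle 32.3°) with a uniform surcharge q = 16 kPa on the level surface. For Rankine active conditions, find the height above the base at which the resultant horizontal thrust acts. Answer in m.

K_a = 0.3035.
Triangular part P₁ = ½K_aγH² = 287.0 at H/3 = 3.233 m; rectangular part P₂ = K_a q H = 47.10 at H/2 = 4.850 m.
ȳ = (P₁·3.233 + P₂·4.850)/(P₁+P₂) = 3.461 m.

3.46 m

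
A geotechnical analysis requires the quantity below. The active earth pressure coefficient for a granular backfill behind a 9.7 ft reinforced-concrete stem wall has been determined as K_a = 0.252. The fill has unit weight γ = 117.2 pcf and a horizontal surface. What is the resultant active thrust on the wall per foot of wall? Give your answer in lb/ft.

P = ½ K_a γ H² = 0.5 × 0.252 × 117.2 × 9.7² = 1389 lb/ft.

1390 lb/ft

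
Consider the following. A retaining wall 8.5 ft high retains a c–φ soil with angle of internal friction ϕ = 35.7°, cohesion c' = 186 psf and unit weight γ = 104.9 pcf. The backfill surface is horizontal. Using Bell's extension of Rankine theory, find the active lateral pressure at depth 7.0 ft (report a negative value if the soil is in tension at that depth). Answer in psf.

2.34 psf

K_a = (1 − sin φ)/(1 + sin φ) = 0.2630.
σ_a = K_a γ z − 2c√K_a = 0.2630×104.9×7.0 − 2×186×0.5128 = 2.343 psf.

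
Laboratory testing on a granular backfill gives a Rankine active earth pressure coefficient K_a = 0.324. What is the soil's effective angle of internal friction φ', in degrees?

K_a = tan²(45° − φ/2) ⇒ 45° − φ/2 = arctan(√0.324) = 29.65°.
φ = 2(45° − 29.65°) = 30.70°.

30.7°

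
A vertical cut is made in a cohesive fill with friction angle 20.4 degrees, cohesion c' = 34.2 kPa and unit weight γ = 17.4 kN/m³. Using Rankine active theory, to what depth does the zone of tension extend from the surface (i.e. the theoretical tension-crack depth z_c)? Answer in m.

5.66 m

K_a = tan²(45° − 20.4°/2) = 0.4831; √K_a = 0.6950.
The active pressure is zero where K_a γ z = 2c√K_a, so z_c = 2c/(γ√K_a) = 2×34.2/(17.4×0.6950) = 5.656 m.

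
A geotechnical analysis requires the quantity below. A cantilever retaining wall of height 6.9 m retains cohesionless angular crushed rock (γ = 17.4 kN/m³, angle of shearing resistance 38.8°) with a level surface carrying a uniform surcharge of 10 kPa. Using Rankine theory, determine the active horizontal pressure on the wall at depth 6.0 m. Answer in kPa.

K_a = (1 − sin φ)/(1 + sin φ) = 0.2296.
σ_v = γz + q = 17.4 × 6.0 + 10 = 114.4 kPa.
σ_h = K_a σ_v = 0.2296 × 114.4 = 26.26 kPa.

26.3 kPa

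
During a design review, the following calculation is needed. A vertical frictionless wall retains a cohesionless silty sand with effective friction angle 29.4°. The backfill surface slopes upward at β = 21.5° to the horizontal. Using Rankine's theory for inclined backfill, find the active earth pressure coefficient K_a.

0.447

K_a = cos β · (cos β − √(cos²β − cos²φ)) / (cos β + √(cos²β − cos²φ)).
cos β = 0.9304, cos φ = 0.8712, √(cos²β − cos²φ) = 0.3266.
K_a = 0.9304 × (0.9304 − 0.3266)/(0.9304 + 0.3266) = 0.4469.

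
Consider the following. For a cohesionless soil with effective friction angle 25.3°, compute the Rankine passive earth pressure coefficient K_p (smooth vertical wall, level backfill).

K_p = (1 + sin φ)/(1 − sin φ) = tan²(45° + 25.3°/2) = 2.493.

2.49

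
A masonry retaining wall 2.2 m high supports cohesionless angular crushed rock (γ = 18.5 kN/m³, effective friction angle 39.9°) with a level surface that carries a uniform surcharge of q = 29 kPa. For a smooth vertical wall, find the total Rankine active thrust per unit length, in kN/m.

K_a = tan²(45° − φ/2) = 0.2184.
Soil triangle: ½ K_a γ H² = 0.5×0.2184×18.5×2.2² = 9.779 kN/m.
Surcharge rectangle: K_a q H = 0.2184×29×2.2 = 13.94 kN/m.
Total = 9.779 + 13.94 = 23.72 kN/m.

23.7 kN/m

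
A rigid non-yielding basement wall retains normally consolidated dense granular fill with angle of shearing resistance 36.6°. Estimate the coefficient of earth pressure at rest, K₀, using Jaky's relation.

0.404

K₀ = 1 − sin φ' = 1 − sin 36.6° = 0.4038.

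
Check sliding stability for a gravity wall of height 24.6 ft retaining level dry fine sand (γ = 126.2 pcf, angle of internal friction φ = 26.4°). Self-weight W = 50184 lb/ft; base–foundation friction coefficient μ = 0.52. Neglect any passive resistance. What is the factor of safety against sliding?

1.78

K_a = tan²(45° − 26.4°/2) = 0.3844.
P_a = ½K_aγH² = 0.5×0.3844×126.2×24.6² = 14680 lb/ft, acting at H/3 = 8.200 ft above the base.
FS_sliding = μW / P_a = 0.52×50184 / 14680 = 1.778.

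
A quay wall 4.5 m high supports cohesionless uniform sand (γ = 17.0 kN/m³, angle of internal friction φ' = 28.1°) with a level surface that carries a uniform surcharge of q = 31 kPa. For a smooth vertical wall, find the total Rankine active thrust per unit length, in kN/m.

K_a = tan²(45° − φ/2) = 0.3596.
Soil triangle: ½ K_a γ H² = 0.5×0.3596×17.0×4.5² = 61.90 kN/m.
Surcharge rectangle: K_a q H = 0.3596×31×4.5 = 50.17 kN/m.
Total = 61.90 + 50.17 = 112.1 kN/m.

112 kN/m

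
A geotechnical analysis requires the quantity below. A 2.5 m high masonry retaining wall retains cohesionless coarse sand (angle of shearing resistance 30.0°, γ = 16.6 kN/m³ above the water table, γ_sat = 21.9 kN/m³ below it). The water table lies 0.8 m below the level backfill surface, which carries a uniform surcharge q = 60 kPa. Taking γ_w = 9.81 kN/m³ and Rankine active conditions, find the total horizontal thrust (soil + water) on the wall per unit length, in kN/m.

K_a = tan²(45° − φ/2) = 0.3333.
γ' = 21.9 − 9.81 = 12.09 kN/m³. h₂ = H − d_w = 1.7 m.
σ'_h: at surface K_a·q = 20.00; at WT K_a(q+γd_w) = 24.43; at base K_a(q+γd_w+γ'h₂) = 31.28 kPa.
P₁ = ½(20.00+24.43)×0.8 = 17.77; P₂ = ½(24.43+31.28)×1.7 = 47.35; P_w = ½γ_w h₂² = 14.18.
Total = 17.77+47.35+14.18 = 79.29 kN/m.

79.3 kN/m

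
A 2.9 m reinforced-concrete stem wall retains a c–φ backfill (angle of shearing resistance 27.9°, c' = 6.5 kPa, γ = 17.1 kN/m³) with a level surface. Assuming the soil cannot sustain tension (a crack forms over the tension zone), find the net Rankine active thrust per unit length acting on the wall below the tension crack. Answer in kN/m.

K_a = 0.3625; √K_a = 0.6020.
Tension-crack depth z_c = 2c/(γ√K_a) = 2×6.5/(17.1×0.6020) = 1.263 m.
σ_a at base = K_a γ H − 2c√K_a = 0.3625×17.1×2.9 − 2×6.5×0.6020 = 10.15 kPa.
P_a = ½ × 10.15 × (H − z_c) = 0.5×10.15×1.637 = 8.307 kN/m.

8.31 kN/m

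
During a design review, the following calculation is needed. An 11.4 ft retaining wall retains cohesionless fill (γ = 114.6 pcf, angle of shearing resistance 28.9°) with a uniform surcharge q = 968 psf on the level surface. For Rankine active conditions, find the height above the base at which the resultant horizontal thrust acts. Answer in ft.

4.93 ft

K_a = 0.3484.
Triangular part P₁ = ½K_aγH² = 2594 at H/3 = 3.800 ft; rectangular part P₂ = K_a q H = 3844 at H/2 = 5.700 ft.
ȳ = (P₁·3.800 + P₂·5.700)/(P₁+P₂) = 4.934 ft.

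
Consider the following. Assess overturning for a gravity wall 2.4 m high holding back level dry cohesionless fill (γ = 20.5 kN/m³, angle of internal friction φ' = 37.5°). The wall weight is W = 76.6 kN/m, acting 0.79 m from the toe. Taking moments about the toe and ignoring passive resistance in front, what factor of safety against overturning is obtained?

K_a = tan²(45° − 37.5°/2) = 0.2432.
P_a = ½K_aγH² = 0.5×0.2432×20.5×2.4² = 14.36 kN/m, acting at H/3 = 0.8000 m above the base.
Overturning moment M_o = P_a × H/3 = 14.36 × 0.8000 = 11.49.
Resisting moment M_r = W × 0.79 = 76.6 × 0.79 = 60.51.
FS_overturning = M_r/M_o = 60.51/11.49 = 5.268.

5.27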